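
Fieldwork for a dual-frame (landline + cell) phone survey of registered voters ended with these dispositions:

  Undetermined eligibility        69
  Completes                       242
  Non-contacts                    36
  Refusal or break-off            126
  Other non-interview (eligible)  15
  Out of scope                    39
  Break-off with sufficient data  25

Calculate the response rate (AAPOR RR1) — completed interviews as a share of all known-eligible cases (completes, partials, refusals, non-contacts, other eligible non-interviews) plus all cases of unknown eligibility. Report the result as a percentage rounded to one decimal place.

Numerator: 242
Base: 242 + 25 + 126 + 36 + 15 + 69 = 513
RR1 = 242 / 513 = 0.4717

47.2%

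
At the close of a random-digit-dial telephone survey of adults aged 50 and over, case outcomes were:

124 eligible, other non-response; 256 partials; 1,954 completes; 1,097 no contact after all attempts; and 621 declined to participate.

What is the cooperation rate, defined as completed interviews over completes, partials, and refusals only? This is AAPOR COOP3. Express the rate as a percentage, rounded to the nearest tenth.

69.0%

Numerator → 1954
Denom → 1954 + 256 + 621 = 2831
COOP3 = 1954 / 2831 = 0.6902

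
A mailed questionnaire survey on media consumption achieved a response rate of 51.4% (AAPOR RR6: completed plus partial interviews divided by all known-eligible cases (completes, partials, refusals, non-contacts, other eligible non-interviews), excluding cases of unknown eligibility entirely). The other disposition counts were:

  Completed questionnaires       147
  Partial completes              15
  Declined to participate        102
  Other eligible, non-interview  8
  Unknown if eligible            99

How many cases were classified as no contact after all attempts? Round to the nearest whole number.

Top = 147 + 15 = 162
RR6 = 162 / D = 0.514
D = 162 / 0.514 = 315.2
Other denominator terms total 272
no contact after all attempts = 315.2 − 272 ≈ 43

43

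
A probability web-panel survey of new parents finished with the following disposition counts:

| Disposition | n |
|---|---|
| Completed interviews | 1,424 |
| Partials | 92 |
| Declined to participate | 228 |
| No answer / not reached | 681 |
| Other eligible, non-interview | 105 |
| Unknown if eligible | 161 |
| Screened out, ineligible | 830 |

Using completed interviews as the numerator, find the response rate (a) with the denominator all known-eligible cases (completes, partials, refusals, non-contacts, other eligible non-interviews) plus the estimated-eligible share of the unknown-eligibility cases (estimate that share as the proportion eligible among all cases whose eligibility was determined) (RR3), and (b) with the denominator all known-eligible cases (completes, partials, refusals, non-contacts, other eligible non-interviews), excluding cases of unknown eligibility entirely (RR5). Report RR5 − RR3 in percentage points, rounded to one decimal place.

2.6

Top: 1424
Known eligible: 1424 + 92 + 228 + 681 + 105 = 2530
e = 2530 / (2530 + 830) = 2530 / 3360 = 0.7530
e × U: 0.7530 × 161 = 121.23
Denom: 2530 + 121.23 = 2651.23
RR3 = 1424 / 2651.23 = 0.5371
Denom: 1424 + 92 + 228 + 681 + 105 = 2530
RR5 = 1424 / 2530 = 0.5628
Difference = 56.28 − 53.71 = 2.57 percentage points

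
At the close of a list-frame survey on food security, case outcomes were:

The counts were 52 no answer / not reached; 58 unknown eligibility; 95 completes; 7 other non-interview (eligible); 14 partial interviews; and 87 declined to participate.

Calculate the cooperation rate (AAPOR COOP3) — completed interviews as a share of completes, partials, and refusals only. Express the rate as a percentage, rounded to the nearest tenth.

48.5%

Top = 95
Denom = 95 + 14 + 87 = 196
COOP3 = 95 / 196 = 0.4847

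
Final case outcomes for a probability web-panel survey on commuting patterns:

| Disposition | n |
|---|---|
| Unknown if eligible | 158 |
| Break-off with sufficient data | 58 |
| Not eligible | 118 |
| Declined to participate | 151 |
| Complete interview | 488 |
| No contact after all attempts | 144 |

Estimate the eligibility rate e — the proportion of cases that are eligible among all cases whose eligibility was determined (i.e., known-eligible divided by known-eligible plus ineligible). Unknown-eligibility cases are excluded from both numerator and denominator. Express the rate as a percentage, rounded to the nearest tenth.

Known eligible: 488 + 58 + 151 + 144 = 841
e = 841 / (841 + 118) = 841 / 959 = 0.8770

87.7%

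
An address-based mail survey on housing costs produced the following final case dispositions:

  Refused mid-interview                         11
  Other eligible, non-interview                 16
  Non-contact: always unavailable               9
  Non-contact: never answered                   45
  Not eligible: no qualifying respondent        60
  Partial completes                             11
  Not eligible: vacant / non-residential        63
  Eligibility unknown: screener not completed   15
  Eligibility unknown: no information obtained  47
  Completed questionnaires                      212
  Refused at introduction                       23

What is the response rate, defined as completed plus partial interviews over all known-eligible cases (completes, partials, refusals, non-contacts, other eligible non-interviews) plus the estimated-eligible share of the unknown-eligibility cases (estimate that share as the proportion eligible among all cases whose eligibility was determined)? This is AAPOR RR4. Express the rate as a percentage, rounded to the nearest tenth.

Refused = 23 + 11 = 34
Never reached = 45 + 9 = 54
Unknown if eligible = 15 + 47 = 62
Ineligible = 60 + 63 = 123
Numerator = 212 + 11 = 223
Known eligible = 212 + 11 + 34 + 54 + 16 = 327
e = 327 / (327 + 123) = 327 / 450 = 0.7267
e × U = 0.7267 × 62 = 45.06
Base = 327 + 45.06 = 372.06
RR4 = 223 / 372.06 = 0.5994

59.9%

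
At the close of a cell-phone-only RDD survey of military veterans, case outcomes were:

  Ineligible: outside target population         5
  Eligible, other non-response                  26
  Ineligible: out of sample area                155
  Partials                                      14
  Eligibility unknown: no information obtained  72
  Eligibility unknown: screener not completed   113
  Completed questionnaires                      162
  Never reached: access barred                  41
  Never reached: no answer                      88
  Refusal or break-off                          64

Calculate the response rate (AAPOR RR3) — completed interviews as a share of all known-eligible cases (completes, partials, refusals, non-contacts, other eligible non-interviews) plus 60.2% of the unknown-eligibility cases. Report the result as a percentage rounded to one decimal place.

Non-contacts = 88 + 41 = 129
Unknown eligibility = 113 + 72 = 185
Screened out, ineligible = 5 + 155 = 160
Top: 162
Known eligible: 162 + 14 + 64 + 129 + 26 = 395
e × U: 0.6020 × 185 = 111.37
Denominator: 395 + 111.37 = 506.37
RR3 = 162 / 506.37 = 0.3199

32.0%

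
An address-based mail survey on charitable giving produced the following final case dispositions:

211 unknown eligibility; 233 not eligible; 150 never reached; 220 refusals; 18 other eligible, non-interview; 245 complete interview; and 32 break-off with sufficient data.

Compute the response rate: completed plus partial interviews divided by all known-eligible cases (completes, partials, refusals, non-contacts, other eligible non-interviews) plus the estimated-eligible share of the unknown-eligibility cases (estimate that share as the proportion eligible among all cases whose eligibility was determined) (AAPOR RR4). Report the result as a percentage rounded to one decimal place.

33.7%

Numerator → 245 + 32 = 277
Determined eligible → 245 + 32 + 220 + 150 + 18 = 665
e = 665 / (665 + 233) = 665 / 898 = 0.7405
e × U → 0.7405 × 211 = 156.25
Denominator → 665 + 156.25 = 821.25
RR4 = 277 / 821.25 = 0.3373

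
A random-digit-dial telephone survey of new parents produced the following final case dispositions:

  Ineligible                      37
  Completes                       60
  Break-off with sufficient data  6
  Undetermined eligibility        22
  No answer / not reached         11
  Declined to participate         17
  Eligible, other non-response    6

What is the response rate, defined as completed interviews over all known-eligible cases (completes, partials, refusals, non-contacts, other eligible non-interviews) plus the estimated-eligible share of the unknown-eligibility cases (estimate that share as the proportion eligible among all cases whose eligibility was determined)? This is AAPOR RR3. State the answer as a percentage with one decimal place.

51.7%

Top = 60
Determined eligible = 60 + 6 + 17 + 11 + 6 = 100
e = 100 / (100 + 37) = 100 / 137 = 0.7299
Estimated eligible among unknowns = 0.7299 × 22 = 16.06
Denom = 100 + 16.06 = 116.06
RR3 = 60 / 116.06 = 0.5170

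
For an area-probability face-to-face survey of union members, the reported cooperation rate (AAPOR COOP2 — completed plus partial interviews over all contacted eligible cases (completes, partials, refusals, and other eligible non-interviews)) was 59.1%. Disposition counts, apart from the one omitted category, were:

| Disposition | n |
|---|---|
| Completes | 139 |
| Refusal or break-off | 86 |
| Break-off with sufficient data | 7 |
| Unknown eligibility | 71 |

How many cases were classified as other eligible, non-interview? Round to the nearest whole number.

15

Num = 139 + 7 = 146
COOP2 = 146 / D = 0.591
D = 146 / 0.591 = 247.0
Remaining denominator categories sum to 232
other eligible, non-interview = 247.0 − 232 ≈ 15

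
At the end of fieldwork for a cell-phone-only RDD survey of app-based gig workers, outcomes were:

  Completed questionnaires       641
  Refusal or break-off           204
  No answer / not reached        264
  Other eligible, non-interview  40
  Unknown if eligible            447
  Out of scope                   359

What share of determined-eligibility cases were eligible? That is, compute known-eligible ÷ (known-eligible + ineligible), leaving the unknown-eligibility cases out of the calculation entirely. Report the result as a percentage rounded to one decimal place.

76.2%

Eligible (known) → 641 + 204 + 264 + 40 = 1149
e = 1149 / (1149 + 359) = 1149 / 1508 = 0.7619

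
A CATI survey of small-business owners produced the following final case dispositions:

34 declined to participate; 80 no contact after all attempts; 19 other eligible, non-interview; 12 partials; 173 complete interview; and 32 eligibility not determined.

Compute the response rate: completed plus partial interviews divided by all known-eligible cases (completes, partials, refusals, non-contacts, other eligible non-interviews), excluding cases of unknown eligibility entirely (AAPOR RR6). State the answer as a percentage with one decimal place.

Num = 173 + 12 = 185
Denom = 173 + 12 + 34 + 80 + 19 = 318
RR6 = 185 / 318 = 0.5818

58.2%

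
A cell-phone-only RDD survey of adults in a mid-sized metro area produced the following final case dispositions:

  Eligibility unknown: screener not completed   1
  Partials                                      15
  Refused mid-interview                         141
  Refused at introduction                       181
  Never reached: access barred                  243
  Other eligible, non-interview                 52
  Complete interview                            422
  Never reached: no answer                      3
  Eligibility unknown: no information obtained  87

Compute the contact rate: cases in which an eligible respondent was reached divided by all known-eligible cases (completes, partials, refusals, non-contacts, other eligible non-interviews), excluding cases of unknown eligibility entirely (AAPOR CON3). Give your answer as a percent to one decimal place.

76.7%

Declined to participate = 181 + 141 = 322
No contact after all attempts = 3 + 243 = 246
Eligibility not determined = 1 + 87 = 88
Top = 422 + 15 + 322 + 52 = 811
Denominator = 422 + 15 + 322 + 246 + 52 = 1057
CON3 = 811 / 1057 = 0.7673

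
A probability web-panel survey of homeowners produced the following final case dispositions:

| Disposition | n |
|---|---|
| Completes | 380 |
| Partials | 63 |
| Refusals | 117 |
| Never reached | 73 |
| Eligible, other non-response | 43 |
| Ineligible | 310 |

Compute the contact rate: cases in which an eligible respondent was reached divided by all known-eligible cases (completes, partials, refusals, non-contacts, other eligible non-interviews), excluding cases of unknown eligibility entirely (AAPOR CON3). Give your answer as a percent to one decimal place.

Top → 380 + 63 + 117 + 43 = 603
Denominator → 380 + 63 + 117 + 73 + 43 = 676
CON3 = 603 / 676 = 0.8920

89.2%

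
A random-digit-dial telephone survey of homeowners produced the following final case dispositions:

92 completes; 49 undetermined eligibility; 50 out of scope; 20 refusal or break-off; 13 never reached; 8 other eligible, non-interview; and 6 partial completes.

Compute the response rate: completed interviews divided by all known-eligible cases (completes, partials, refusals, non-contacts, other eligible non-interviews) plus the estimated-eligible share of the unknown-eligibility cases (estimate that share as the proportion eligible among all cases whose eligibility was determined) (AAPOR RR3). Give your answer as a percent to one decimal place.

Top: 92
Known eligible: 92 + 6 + 20 + 13 + 8 = 139
e = 139 / (139 + 50) = 139 / 189 = 0.7354
e × U: 0.7354 × 49 = 36.03
Base: 139 + 36.03 = 175.03
RR3 = 92 / 175.03 = 0.5256

52.6%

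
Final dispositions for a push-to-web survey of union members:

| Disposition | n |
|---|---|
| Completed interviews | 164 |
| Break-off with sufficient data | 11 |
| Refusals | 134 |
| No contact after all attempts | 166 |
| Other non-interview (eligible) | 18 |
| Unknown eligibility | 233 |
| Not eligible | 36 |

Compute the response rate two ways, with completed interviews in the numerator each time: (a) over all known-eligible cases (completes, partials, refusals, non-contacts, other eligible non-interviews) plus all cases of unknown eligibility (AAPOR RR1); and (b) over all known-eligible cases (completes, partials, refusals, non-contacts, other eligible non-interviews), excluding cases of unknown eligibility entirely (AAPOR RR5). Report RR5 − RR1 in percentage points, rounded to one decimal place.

Num: 164
Denom: 164 + 11 + 134 + 166 + 18 + 233 = 726
RR1 = 164 / 726 = 0.2259
Denom: 164 + 11 + 134 + 166 + 18 = 493
RR5 = 164 / 493 = 0.3327
Difference = 33.27 − 22.59 = 10.68 percentage points

10.7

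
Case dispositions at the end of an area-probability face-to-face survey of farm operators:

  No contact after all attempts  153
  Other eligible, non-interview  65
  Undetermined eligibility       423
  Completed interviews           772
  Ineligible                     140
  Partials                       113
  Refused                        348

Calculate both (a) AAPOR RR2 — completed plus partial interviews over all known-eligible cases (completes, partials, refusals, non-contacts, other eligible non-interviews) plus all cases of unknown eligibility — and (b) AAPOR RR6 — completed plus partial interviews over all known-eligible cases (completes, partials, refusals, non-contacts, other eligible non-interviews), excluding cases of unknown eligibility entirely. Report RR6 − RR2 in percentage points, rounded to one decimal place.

Numerator → 772 + 113 = 885
Denominator → 772 + 113 + 348 + 153 + 65 + 423 = 1874
RR2 = 885 / 1874 = 0.4723
Denominator → 772 + 113 + 348 + 153 + 65 = 1451
RR6 = 885 / 1451 = 0.6099
Difference = 60.99 − 47.23 = 13.76 percentage points

13.8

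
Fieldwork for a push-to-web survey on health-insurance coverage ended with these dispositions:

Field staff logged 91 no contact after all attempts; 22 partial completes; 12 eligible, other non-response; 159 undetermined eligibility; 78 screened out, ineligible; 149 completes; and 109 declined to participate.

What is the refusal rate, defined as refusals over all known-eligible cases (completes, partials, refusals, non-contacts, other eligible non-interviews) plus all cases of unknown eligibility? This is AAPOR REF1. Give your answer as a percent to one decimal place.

Numerator → 109
Base → 149 + 22 + 109 + 91 + 12 + 159 = 542
REF1 = 109 / 542 = 0.2011

20.1%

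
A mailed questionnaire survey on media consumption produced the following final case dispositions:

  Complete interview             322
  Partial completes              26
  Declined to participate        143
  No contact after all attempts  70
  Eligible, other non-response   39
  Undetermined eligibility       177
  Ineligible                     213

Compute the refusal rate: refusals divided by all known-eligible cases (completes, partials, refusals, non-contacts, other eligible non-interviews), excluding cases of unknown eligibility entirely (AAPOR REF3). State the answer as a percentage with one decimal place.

Top = 143
Denominator = 322 + 26 + 143 + 70 + 39 = 600
REF3 = 143 / 600 = 0.2383

23.8%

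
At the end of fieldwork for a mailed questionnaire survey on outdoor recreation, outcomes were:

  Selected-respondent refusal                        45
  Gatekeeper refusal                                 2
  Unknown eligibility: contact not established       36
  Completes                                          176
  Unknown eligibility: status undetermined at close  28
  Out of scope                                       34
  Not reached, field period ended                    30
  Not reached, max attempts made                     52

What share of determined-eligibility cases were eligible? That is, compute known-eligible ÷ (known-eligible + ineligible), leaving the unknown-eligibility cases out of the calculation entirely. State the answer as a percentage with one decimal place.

Declined to participate = 2 + 45 = 47
No contact after all attempts = 30 + 52 = 82
Unknown eligibility = 36 + 28 = 64
Eligible (known) = 176 + 47 + 82 = 305
e = 305 / (305 + 34) = 305 / 339 = 0.8997

90.0%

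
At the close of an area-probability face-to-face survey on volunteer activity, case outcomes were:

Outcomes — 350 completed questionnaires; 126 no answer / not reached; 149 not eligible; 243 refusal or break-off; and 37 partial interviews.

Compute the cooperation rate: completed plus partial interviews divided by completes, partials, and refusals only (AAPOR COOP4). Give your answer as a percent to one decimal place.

61.4%

Top: 350 + 37 = 387
Denominator: 350 + 37 + 243 = 630
COOP4 = 387 / 630 = 0.6143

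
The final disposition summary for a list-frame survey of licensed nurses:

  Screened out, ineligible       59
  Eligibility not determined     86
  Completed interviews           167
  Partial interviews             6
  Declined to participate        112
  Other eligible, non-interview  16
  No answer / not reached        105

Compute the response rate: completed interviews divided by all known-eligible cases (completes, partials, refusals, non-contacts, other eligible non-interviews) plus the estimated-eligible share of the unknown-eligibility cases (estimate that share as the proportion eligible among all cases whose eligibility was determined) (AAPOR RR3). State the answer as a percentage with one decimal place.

Top → 167
Eligible (known) → 167 + 6 + 112 + 105 + 16 = 406
e = 406 / (406 + 59) = 406 / 465 = 0.8731
e × U → 0.8731 × 86 = 75.09
Base → 406 + 75.09 = 481.09
RR3 = 167 / 481.09 = 0.3471

34.7%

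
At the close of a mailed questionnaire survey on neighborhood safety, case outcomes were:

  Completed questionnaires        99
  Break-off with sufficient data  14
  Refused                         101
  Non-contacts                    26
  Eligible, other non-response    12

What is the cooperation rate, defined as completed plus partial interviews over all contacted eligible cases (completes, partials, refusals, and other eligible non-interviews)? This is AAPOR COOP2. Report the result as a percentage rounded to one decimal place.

Numerator = 99 + 14 = 113
Denom = 99 + 14 + 101 + 12 = 226
COOP2 = 113 / 226 = 0.5000

50.0%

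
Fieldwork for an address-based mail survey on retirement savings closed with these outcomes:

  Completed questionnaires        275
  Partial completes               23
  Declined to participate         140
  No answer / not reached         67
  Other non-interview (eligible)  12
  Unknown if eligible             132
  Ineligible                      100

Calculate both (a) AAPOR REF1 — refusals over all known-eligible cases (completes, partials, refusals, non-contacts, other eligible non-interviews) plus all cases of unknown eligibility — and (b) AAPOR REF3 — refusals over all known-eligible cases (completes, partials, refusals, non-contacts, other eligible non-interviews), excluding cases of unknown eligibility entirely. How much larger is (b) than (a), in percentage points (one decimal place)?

5.5

Top: 140
Base: 275 + 23 + 140 + 67 + 12 + 132 = 649
REF1 = 140 / 649 = 0.2157
Base: 275 + 23 + 140 + 67 + 12 = 517
REF3 = 140 / 517 = 0.2708
Difference = 27.08 − 21.57 = 5.51 percentage points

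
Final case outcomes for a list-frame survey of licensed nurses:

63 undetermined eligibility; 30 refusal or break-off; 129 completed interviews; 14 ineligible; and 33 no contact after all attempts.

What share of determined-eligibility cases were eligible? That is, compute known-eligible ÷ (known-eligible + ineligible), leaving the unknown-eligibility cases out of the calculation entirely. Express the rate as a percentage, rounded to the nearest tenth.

93.2%

Known eligible → 129 + 30 + 33 = 192
e = 192 / (192 + 14) = 192 / 206 = 0.9320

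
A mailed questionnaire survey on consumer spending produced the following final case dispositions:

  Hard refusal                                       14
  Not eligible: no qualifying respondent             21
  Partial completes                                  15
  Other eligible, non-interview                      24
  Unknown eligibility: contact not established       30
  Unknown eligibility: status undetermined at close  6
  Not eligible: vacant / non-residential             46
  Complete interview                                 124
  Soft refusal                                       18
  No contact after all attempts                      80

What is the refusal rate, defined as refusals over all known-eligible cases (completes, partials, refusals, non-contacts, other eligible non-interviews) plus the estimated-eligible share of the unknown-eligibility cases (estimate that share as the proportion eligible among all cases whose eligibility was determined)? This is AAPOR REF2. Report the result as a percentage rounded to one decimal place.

10.5%

Refusals = 14 + 18 = 32
Unknown eligibility = 30 + 6 = 36
Out of scope = 21 + 46 = 67
Top: 32
Eligible (known): 124 + 15 + 32 + 80 + 24 = 275
e = 275 / (275 + 67) = 275 / 342 = 0.8041
Estimated eligible among unknowns: 0.8041 × 36 = 28.95
Base: 275 + 28.95 = 303.95
REF2 = 32 / 303.95 = 0.1053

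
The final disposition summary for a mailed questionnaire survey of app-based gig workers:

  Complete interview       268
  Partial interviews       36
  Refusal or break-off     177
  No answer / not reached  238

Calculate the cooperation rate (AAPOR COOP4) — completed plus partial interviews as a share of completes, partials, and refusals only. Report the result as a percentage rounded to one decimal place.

63.2%

Numerator = 268 + 36 = 304
Base = 268 + 36 + 177 = 481
COOP4 = 304 / 481 = 0.6320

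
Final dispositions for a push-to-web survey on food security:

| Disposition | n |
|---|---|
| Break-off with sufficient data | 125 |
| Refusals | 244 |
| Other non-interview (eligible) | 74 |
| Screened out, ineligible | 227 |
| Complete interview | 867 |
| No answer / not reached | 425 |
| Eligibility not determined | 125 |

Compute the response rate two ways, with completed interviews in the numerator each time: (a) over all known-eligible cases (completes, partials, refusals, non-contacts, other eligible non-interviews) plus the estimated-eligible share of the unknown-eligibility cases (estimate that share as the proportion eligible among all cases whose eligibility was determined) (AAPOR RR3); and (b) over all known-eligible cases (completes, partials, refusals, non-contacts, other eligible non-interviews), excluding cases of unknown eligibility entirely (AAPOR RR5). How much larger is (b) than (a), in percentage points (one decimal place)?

Num: 867
Known eligible: 867 + 125 + 244 + 425 + 74 = 1735
e = 1735 / (1735 + 227) = 1735 / 1962 = 0.8843
Eligible share of unknowns: 0.8843 × 125 = 110.54
Base: 1735 + 110.54 = 1845.54
RR3 = 867 / 1845.54 = 0.4698
Base: 867 + 125 + 244 + 425 + 74 = 1735
RR5 = 867 / 1735 = 0.4997
Difference = 49.97 − 46.98 = 2.99 percentage points

3.0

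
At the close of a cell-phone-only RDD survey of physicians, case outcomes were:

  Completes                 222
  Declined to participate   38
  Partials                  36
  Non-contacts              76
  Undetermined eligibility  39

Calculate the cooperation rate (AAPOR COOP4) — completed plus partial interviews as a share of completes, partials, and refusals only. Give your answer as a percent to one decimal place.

Numerator → 222 + 36 = 258
Denom → 222 + 36 + 38 = 296
COOP4 = 258 / 296 = 0.8716

87.2%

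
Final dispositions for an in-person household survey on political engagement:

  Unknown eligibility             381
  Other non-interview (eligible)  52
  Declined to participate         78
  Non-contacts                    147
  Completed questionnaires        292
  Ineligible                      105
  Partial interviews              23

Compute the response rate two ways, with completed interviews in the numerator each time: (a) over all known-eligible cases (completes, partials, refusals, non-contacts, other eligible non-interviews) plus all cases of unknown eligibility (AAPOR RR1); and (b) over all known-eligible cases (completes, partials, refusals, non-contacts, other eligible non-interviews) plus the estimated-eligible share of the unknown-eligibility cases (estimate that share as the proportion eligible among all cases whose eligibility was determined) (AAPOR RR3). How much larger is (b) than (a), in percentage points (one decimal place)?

Numerator: 292
Denominator: 292 + 23 + 78 + 147 + 52 + 381 = 973
RR1 = 292 / 973 = 0.3001
Known eligible: 292 + 23 + 78 + 147 + 52 = 592
e = 592 / (592 + 105) = 592 / 697 = 0.8494
Estimated eligible among unknowns: 0.8494 × 381 = 323.62
Denominator: 592 + 323.62 = 915.62
RR3 = 292 / 915.62 = 0.3189
Difference = 31.89 − 30.01 = 1.88 percentage points

1.9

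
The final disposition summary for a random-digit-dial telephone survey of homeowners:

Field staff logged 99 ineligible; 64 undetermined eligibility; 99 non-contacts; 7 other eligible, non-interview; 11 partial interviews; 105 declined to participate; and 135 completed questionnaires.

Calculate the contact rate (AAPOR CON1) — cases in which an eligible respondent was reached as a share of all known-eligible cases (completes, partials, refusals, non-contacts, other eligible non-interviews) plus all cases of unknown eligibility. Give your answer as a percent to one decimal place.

61.3%

Num → 135 + 11 + 105 + 7 = 258
Denom → 135 + 11 + 105 + 99 + 7 + 64 = 421
CON1 = 258 / 421 = 0.6128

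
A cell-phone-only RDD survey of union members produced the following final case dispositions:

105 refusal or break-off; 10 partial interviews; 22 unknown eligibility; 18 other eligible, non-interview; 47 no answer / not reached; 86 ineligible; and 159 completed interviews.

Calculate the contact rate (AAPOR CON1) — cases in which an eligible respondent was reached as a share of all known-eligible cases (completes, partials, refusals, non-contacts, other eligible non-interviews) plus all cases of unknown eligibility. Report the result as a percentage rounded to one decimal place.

80.9%

Numerator: 159 + 10 + 105 + 18 = 292
Denominator: 159 + 10 + 105 + 47 + 18 + 22 = 361
CON1 = 292 / 361 = 0.8089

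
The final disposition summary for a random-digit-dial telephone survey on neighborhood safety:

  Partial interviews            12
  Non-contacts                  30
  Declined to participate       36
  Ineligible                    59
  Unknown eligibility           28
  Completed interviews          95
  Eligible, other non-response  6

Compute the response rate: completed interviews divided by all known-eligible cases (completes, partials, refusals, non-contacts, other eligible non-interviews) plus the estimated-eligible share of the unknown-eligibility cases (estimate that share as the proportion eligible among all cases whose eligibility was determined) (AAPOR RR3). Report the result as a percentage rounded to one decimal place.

47.5%

Top → 95
Eligible (known) → 95 + 12 + 36 + 30 + 6 = 179
e = 179 / (179 + 59) = 179 / 238 = 0.7521
Eligible share of unknowns → 0.7521 × 28 = 21.06
Denominator → 179 + 21.06 = 200.06
RR3 = 95 / 200.06 = 0.4749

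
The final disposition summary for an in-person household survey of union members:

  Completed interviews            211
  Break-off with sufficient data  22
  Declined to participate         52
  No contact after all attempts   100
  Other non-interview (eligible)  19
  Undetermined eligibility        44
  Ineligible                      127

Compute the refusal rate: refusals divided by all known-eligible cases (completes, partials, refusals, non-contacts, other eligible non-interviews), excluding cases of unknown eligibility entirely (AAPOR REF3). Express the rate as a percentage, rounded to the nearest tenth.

12.9%

Top: 52
Denominator: 211 + 22 + 52 + 100 + 19 = 404
REF3 = 52 / 404 = 0.1287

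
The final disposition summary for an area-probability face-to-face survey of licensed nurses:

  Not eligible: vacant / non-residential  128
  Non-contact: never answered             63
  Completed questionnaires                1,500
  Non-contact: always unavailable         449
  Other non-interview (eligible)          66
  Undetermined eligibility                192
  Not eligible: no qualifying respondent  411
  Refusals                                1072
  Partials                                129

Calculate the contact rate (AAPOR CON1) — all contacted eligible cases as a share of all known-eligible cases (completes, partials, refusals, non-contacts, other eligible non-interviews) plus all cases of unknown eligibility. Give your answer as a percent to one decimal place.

79.7%

Non-contacts = 63 + 449 = 512
Ineligible = 411 + 128 = 539
Top = 1500 + 129 + 1072 + 66 = 2767
Denom = 1500 + 129 + 1072 + 512 + 66 + 192 = 3471
CON1 = 2767 / 3471 = 0.7972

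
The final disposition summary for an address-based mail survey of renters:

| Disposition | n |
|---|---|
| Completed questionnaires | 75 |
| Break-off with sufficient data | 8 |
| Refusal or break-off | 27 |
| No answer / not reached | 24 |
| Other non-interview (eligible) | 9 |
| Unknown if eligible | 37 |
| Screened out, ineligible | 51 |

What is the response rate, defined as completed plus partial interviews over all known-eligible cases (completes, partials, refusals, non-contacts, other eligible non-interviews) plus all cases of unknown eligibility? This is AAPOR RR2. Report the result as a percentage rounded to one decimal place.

Num → 75 + 8 = 83
Denominator → 75 + 8 + 27 + 24 + 9 + 37 = 180
RR2 = 83 / 180 = 0.4611

46.1%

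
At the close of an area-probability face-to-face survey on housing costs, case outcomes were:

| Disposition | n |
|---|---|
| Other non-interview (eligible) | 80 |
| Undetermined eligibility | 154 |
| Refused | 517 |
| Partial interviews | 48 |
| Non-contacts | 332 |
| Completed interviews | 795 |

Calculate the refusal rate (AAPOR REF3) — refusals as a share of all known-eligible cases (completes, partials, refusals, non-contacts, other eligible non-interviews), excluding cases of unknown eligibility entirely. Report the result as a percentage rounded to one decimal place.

29.2%

Numerator = 517
Base = 795 + 48 + 517 + 332 + 80 = 1772
REF3 = 517 / 1772 = 0.2918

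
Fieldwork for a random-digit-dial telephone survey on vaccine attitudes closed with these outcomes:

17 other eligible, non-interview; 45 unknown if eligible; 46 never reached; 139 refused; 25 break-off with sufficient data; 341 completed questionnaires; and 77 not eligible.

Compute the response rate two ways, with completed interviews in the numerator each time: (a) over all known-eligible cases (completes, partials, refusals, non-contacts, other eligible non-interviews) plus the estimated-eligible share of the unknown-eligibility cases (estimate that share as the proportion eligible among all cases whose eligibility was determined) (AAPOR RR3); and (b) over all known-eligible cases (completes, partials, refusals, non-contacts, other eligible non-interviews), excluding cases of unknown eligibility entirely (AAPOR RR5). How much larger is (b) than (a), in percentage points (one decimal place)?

Numerator → 341
Determined eligible → 341 + 25 + 139 + 46 + 17 = 568
e = 568 / (568 + 77) = 568 / 645 = 0.8806
Estimated eligible among unknowns → 0.8806 × 45 = 39.63
Base → 568 + 39.63 = 607.63
RR3 = 341 / 607.63 = 0.5612
Base → 341 + 25 + 139 + 46 + 17 = 568
RR5 = 341 / 568 = 0.6004
Difference = 60.04 − 56.12 = 3.92 percentage points

3.9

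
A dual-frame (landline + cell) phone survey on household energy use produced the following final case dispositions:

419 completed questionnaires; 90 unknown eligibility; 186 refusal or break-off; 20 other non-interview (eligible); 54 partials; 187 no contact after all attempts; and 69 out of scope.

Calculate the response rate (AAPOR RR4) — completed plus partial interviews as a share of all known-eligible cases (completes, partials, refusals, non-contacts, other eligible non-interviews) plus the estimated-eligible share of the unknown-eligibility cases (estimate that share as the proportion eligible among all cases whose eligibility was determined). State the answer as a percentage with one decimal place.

Num → 419 + 54 = 473
Determined eligible → 419 + 54 + 186 + 187 + 20 = 866
e = 866 / (866 + 69) = 866 / 935 = 0.9262
Eligible share of unknowns → 0.9262 × 90 = 83.36
Denom → 866 + 83.36 = 949.36
RR4 = 473 / 949.36 = 0.4982

49.8%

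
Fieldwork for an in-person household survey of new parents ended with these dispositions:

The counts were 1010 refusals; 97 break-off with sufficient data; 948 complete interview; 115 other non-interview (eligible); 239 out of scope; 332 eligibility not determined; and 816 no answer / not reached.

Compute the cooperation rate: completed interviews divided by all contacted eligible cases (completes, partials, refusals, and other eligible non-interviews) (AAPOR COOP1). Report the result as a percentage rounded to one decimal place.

Num: 948
Denominator: 948 + 97 + 1010 + 115 = 2170
COOP1 = 948 / 2170 = 0.4369

43.7%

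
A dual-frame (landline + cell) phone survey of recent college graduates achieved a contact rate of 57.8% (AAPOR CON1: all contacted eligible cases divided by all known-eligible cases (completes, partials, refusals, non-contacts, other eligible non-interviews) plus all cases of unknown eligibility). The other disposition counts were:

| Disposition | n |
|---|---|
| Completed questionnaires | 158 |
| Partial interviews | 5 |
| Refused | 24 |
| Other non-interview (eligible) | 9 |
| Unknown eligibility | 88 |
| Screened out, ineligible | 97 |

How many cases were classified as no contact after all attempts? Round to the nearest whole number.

55

Num → 158 + 5 + 24 + 9 = 196
CON1 = 196 / D = 0.578
D = 196 / 0.578 = 339.1
Other denominator terms total 284
no contact after all attempts = 339.1 − 284 ≈ 55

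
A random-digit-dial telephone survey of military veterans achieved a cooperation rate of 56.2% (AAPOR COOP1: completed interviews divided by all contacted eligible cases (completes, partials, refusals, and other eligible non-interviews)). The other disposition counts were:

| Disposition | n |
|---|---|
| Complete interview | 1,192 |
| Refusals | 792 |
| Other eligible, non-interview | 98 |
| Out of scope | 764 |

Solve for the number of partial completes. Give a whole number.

COOP1 = 1192 / D = 0.562
D = 1192 / 0.562 = 2121.0
Remaining denominator categories sum to 2082
partial completes = 2121.0 − 2082 ≈ 39

39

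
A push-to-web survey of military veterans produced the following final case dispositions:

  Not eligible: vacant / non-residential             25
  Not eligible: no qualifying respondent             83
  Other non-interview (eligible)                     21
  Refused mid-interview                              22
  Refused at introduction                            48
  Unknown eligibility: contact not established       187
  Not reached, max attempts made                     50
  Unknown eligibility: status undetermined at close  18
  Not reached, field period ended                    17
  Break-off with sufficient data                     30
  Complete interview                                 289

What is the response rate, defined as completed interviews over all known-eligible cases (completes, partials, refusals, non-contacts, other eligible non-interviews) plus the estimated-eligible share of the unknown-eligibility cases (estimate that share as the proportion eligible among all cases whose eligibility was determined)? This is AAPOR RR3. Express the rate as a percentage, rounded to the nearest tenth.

Refusals = 48 + 22 = 70
No contact after all attempts = 17 + 50 = 67
Unknown eligibility = 187 + 18 = 205
Screened out, ineligible = 83 + 25 = 108
Num → 289
Known eligible → 289 + 30 + 70 + 67 + 21 = 477
e = 477 / (477 + 108) = 477 / 585 = 0.8154
Estimated eligible among unknowns → 0.8154 × 205 = 167.16
Denominator → 477 + 167.16 = 644.16
RR3 = 289 / 644.16 = 0.4486

44.9%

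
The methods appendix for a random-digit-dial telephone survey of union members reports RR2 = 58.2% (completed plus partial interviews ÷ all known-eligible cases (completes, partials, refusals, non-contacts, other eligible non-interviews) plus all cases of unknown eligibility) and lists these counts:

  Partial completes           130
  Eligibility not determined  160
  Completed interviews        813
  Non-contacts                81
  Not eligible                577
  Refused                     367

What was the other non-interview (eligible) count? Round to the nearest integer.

69

Top: 813 + 130 = 943
RR2 = 943 / D = 0.582
D = 943 / 0.582 = 1620.3
Rest of base = 1551
other non-interview (eligible) = 1620.3 − 1551 ≈ 69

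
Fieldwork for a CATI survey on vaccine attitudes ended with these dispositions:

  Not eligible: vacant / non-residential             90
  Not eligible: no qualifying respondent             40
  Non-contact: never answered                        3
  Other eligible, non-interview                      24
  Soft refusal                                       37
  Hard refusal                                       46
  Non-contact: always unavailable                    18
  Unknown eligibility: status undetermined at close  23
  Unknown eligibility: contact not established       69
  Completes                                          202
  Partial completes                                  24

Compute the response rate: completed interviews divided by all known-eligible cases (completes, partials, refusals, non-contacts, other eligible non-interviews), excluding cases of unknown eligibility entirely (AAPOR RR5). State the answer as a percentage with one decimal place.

Refusals = 46 + 37 = 83
No contact after all attempts = 3 + 18 = 21
Undetermined eligibility = 69 + 23 = 92
Ineligible = 40 + 90 = 130
Top = 202
Denom = 202 + 24 + 83 + 21 + 24 = 354
RR5 = 202 / 354 = 0.5706

57.1%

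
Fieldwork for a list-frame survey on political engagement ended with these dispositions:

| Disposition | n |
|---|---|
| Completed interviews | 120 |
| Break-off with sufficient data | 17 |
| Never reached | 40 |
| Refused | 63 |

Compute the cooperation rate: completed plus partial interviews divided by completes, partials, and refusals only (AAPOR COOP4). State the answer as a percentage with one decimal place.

Numerator: 120 + 17 = 137
Denom: 120 + 17 + 63 = 200
COOP4 = 137 / 200 = 0.6850

68.5%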